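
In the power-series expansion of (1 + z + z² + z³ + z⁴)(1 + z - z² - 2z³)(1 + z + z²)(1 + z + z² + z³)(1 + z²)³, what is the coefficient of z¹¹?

(1 + z + z² + z³ + z⁴) has coefficients 1,1,1,1,1 for degrees 0…4.
(1 + z - z² - 2z³) has coefficients 1,1,-1,-2,0,0,0,0,0,0,0,0 for degrees 0…11.
Multiplying by (1 + z + z²) gives running coefficients 1,2,1,-2,-3,-2,0,0,0,0,0,0 for degrees 0…11.
Multiplying by (1 + z + z² + z³) gives running coefficients 1,3,4,2,-2,-6,-7,-5,-2,0,0,0 for degrees 0…11.
Finally multiplying by (1 + z²)³, the product of all factors after the first has coefficients 1,3,7,11,13,9,0,-14,-25,-31,-29,-21 for degrees 0…11.
[z¹¹] = 1·(-21) + 1·(-29) + 1·(-31) + 1·(-25) + 1·(-14) = -120.

-120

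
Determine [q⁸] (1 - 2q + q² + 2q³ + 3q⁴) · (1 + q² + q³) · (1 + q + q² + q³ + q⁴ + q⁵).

14

(1 - 2q + q² + 2q³ + 3q⁴) has coefficients 1,-2,1,2,3 for degrees 0…4.
(1 + q² + q³) has coefficients 1,0,1,1,0,0,0,0,0 for degrees 0…8.
Finally multiplying by (1 + q + q² + q³ + q⁴ + q⁵), the product of all factors after the first has coefficients 1,1,2,3,3,3,2,2,1 for degrees 0…8.
[q⁸] = 1·1 − 2·2 + 1·2 + 2·3 + 3·3 = 14.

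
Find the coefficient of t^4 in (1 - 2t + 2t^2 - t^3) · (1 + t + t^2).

1

(1 - 2t + 2t^2 - t^3) has coefficients 1,-2,2,-1 for degrees 0…3.
(1 + t + t^2) has coefficients 1,1,1,0,0 for degrees 0…4.
[t^4] = 1·0 − 2·0 + 2·1 − 1·1 = 1.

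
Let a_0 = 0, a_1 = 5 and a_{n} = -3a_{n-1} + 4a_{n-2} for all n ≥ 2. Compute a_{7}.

16385

The ordinary generating function has denominator 1 + 3x - 4x^2.
Iterating the recurrence: a_0,…,a_{7} = 0, 5, -15, 65, -255, 1025, -4095, 16385.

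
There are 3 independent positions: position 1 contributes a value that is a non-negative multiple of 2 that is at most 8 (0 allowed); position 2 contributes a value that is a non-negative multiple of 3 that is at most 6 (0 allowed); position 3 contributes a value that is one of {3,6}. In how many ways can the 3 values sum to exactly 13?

The generating function for the choices is (1 + t² + t⁴ + t⁶ + t⁸)·(1 + t³ + t⁶)·(t³ + t⁶); the count is [t¹³].
(1 + t² + t⁴ + t⁶ + t⁸) has coefficients 1,0,1,0,1,0,1,0,1 for degrees 0…8.
(1 + t³ + t⁶) has coefficients 1,0,0,1,0,0,1,0,0,0,0,0,0,0 for degrees 0…13.
Finally multiplying by (t³ + t⁶), the product of all factors after the first has coefficients 0,0,0,1,0,0,2,0,0,2,0,0,1,0 for degrees 0…13.
[t¹³] = 1·0 + 1·0 + 1·2 + 1·0 + 1·0 = 2.

2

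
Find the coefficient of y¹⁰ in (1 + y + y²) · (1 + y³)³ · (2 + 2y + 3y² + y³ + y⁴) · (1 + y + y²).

69

(1 + y + y²) has coefficients 1,1,1 for degrees 0…2.
(1 + y³)³ has coefficients 1,0,0,3,0,0,3,0,0,1,0 for degrees 0…10.
Multiplying by (2 + 2y + 3y² + y³ + y⁴) gives running coefficients 2,2,3,7,7,9,9,9,9,5,5 for degrees 0…10.
Finally multiplying by (1 + y + y²), the product of all factors after the first has coefficients 2,4,7,12,17,23,25,27,27,23,19 for degrees 0…10.
[y¹⁰] = 1·19 + 1·23 + 1·27 = 69.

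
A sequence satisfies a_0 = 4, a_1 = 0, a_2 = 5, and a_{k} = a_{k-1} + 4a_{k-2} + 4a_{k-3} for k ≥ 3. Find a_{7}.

The ordinary generating function has denominator 1 - t - 4t^2 - 4t^3.
Iterating the recurrence: a_0,…,a_{7} = 4, 0, 5, 21, 41, 145, 393, 1137.

1137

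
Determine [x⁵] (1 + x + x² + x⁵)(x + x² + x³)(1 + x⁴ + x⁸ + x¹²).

(1 + x + x² + x⁵) has coefficients 1,1,1,0,0,1 for degrees 0…5.
(x + x² + x³) has coefficients 0,1,1,1,0,0 for degrees 0…5.
Finally multiplying by (1 + x⁴ + x⁸ + x¹²), the product of all factors after the first has coefficients 0,1,1,1,0,1 for degrees 0…5.
[x⁵] = 1·1 + 1·0 + 1·1 + 1·0 = 2.

2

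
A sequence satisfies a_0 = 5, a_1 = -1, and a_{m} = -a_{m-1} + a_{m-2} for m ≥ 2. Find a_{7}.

-53

The ordinary generating function has denominator 1 + q - q^2.
Iterating the recurrence: a_0,…,a_{7} = 5, -1, 6, -7, 13, -20, 33, -53.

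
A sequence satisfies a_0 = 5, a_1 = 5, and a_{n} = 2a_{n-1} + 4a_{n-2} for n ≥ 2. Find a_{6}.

The ordinary generating function has denominator 1 - 2y - 4y^2.
Iterating the recurrence: a_0,…,a_{6} = 5, 5, 30, 80, 280, 880, 2880.

2880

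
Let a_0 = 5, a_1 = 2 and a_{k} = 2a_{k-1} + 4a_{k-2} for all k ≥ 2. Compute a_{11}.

The ordinary generating function has denominator 1 - 2z - 4z^2.
Iterating the recurrence: a_0,…,a_{11} = 5, 2, 24, 56, 208, 640, 2112, 6784, 22016, 71168, 230400, 745472.

745472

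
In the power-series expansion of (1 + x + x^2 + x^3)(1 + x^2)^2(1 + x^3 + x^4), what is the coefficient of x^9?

4

(1 + x + x^2 + x^3) has coefficients 1,1,1,1 for degrees 0…3.
(1 + x^2)^2 has coefficients 1,0,2,0,1,0,0,0,0,0 for degrees 0…9.
Finally multiplying by (1 + x^3 + x^4), the product of all factors after the first has coefficients 1,0,2,1,2,2,2,1,1,0 for degrees 0…9.
[x^9] = 1·0 + 1·1 + 1·1 + 1·2 = 4.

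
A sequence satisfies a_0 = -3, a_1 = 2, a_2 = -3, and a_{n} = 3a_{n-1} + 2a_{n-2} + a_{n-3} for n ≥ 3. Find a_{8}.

-4908

The ordinary generating function has denominator 1 - 3q - 2q^2 - q^3.
Iterating the recurrence: a_0,…,a_{8} = -3, 2, -3, -8, -28, -103, -373, -1353, -4908.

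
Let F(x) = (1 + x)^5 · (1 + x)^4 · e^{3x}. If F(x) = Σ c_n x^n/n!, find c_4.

The EGF product rule gives c_4 = Σ_{k_1+k_2+k_3=4} C(4; k_1,k_2,k_3) · ∏ g_i(k_i), where (1+x)^5 gives the falling factorial (5)_k; (1+x)^4 gives the falling factorial (4)_k; e^{3x} gives (3)^k.
g_1(k) for k = 0…4: 1, 5, 20, 60, 120.
g_2(k) for k = 0…4: 1, 4, 12, 24, 24.
g_3(k) for k = 0…4: 1, 3, 9, 27, 81.
First combine the last two factors: h(k) = Σ_j C(k,j)·g_2(j)·g_3(k−j) for k = 0…4: 1, 7, 45, 267, 1473.
c_4 = Σ_k C(4,k)·g_1(k)·h(4−k) = 1·1·1473 + 4·5·267 + 6·20·45 + 4·60·7 + 1·120·1 = 1473 + 5340 + 5400 + 1680 + 120 = 14013.

14013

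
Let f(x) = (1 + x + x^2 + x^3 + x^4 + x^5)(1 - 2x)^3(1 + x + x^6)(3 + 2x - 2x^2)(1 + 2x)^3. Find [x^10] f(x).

(1 + x + x^2 + x^3 + x^4 + x^5) has coefficients 1,1,1,1,1,1 for degrees 0…5.
(1 - 2x)^3 has coefficients 1,-6,12,-8,0,0,0,0,0,0,0 for degrees 0…10.
Multiplying by (1 + x + x^6) gives running coefficients 1,-5,6,4,-8,0,1,-6,12,-8,0 for degrees 0…10.
Multiplying by (3 + 2x - 2x^2) gives running coefficients 3,-13,6,34,-28,-24,19,-16,22,12,-40 for degrees 0…10.
Finally multiplying by (1 + 2x)^3, the product of all factors after the first has coefficients 3,5,-36,-62,144,264,-189,-414,-38,104,168 for degrees 0…10.
[x^10] = 1·168 + 1·104 + 1·(-38) + 1·(-414) + 1·(-189) + 1·264 = -105.

-105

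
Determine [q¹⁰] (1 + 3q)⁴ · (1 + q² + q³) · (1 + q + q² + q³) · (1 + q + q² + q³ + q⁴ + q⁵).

(1 + 3q)⁴ has coefficients 1,12,54,108,81 for degrees 0…4.
(1 + q² + q³) has coefficients 1,0,1,1,0,0,0,0,0,0,0 for degrees 0…10.
Multiplying by (1 + q + q² + q³) gives running coefficients 1,1,2,3,2,2,1,0,0,0,0 for degrees 0…10.
Finally multiplying by (1 + q + q² + q³ + q⁴ + q⁵), the product of all factors after the first has coefficients 1,2,4,7,9,11,11,10,8,5,3 for degrees 0…10.
[q¹⁰] = 1·3 + 12·5 + 54·8 + 108·10 + 81·11 = 2466.

2466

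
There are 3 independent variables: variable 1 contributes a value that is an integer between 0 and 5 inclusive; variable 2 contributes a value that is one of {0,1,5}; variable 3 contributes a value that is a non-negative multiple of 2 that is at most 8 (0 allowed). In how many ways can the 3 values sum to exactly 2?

The generating function for the choices is (1 + q + q² + q³ + q⁴ + q⁵)·(1 + q + q⁵)·(1 + q² + q⁴ + q⁶ + q⁸); the count is [q²].
(1 + q + q² + q³ + q⁴ + q⁵) has coefficients 1,1,1 for degrees 0…2.
(1 + q + q⁵) has coefficients 1,1,0 for degrees 0…2.
Finally multiplying by (1 + q² + q⁴ + q⁶ + q⁸), the product of all factors after the first has coefficients 1,1,1 for degrees 0…2.
[q²] = 1·1 + 1·1 + 1·1 = 3.

3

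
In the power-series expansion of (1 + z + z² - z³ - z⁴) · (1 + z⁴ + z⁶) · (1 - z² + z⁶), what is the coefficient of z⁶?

(1 + z + z² - z³ - z⁴) has coefficients 1,1,1,-1,-1 for degrees 0…4.
(1 + z⁴ + z⁶) has coefficients 1,0,0,0,1,0,1 for degrees 0…6.
Finally multiplying by (1 - z² + z⁶), the product of all factors after the first has coefficients 1,0,-1,0,1,0,1 for degrees 0…6.
[z⁶] = 1·1 + 1·0 + 1·1 − 1·0 − 1·(-1) = 3.

3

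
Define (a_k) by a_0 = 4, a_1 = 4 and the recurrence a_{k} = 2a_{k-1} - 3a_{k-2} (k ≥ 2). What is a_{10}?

-964

The ordinary generating function has denominator 1 - 2t + 3t^2.
Iterating the recurrence: a_0,…,a_{10} = 4, 4, -4, -20, -28, 4, 92, 172, 68, -380, -964.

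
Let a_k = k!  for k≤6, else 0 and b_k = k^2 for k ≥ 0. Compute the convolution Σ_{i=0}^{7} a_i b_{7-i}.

1647

This is [x^7] in the product of the two ordinary generating functions.
Σ = 1·49 + 1·36 + 2·25 + 6·16 + 24·9 + 120·4 + 720·1 + 0·0 = 1647.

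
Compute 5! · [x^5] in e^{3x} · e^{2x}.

3125

The EGF product rule gives c_5 = Σ_{k_1+k_2=5} C(5; k_1,k_2) · ∏ g_i(k_i), where e^{3x} gives (3)^k; e^{2x} gives (2)^k.
g_1(k) for k = 0…5: 1, 3, 9, 27, 81, 243.
g_2(k) for k = 0…5: 1, 2, 4, 8, 16, 32.
c_5 = Σ_k C(5,k)·g_1(k)·g_2(5−k) = 1·1·32 + 5·3·16 + 10·9·8 + 10·27·4 + 5·81·2 + 1·243·1 = 32 + 240 + 720 + 1080 + 810 + 243 = 3125.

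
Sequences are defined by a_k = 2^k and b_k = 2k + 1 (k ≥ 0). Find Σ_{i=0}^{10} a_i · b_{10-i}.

6119

The convolution is the t^10 coefficient of A(t)B(t).
Σ = 1·21 + 2·19 + 4·17 + 8·15 + 16·13 + 32·11 + 64·9 + 128·7 + 256·5 + 512·3 + 1024·1 = 6119.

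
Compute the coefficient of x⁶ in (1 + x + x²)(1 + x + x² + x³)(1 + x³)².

(1 + x + x²) has coefficients 1,1,1 for degrees 0…2.
(1 + x + x² + x³) has coefficients 1,1,1,1,0,0,0 for degrees 0…6.
Finally multiplying by (1 + x³)², the product of all factors after the first has coefficients 1,1,1,3,2,2,3 for degrees 0…6.
[x⁶] = 1·3 + 1·2 + 1·2 = 7.

7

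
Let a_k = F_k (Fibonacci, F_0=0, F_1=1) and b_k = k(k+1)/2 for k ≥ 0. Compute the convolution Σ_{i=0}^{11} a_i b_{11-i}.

894

Write out a_i and b_{11-i} for i = 0,…,11 and sum the products.
Σ = 0·66 + 1·55 + 1·45 + 2·36 + 3·28 + 5·21 + 8·15 + 13·10 + 21·6 + 34·3 + 55·1 + 89·0 = 894.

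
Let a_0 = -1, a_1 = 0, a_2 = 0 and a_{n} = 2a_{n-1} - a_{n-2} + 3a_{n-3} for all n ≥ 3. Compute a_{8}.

The ordinary generating function has denominator 1 - 2x + x^2 - 3x^3.
Iterating the recurrence: a_0,…,a_{8} = -1, 0, 0, -3, -6, -9, -21, -51, -108.

-108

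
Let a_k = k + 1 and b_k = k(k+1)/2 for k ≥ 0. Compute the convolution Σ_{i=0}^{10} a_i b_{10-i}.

The convolution is the x^10 coefficient of A(x)B(x).
Σ = 1·55 + 2·45 + 3·36 + 4·28 + 5·21 + 6·15 + 7·10 + 8·6 + 9·3 + 10·1 + 11·0 = 715.

715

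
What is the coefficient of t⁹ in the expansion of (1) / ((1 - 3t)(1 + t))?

14762

The denominator gives the recurrence a_n = 2a_(n−1) + 3a_(n−2) for n ≥ 2; the numerator fixes a_0 = 1, a_1 = 2.
Iterating: 1, 2, 7, 20, 61, 182, 547, 1640, 4921, 14762, so a_9 = 14762.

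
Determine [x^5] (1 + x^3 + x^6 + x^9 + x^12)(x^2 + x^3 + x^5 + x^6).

2

(1 + x^3 + x^6 + x^9 + x^12) has coefficients 1,0,0,1,0,0 for degrees 0…5.
(x^2 + x^3 + x^5 + x^6) has coefficients 0,0,1,1,0,1 for degrees 0…5.
[x^5] = 1·1 + 1·1 = 2.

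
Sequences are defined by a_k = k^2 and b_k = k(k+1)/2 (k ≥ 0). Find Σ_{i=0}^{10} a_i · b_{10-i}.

2079

The convolution is the t^10 coefficient of A(t)B(t).
Σ = 0·55 + 1·45 + 4·36 + 9·28 + 16·21 + 25·15 + 36·10 + 49·6 + 64·3 + 81·1 + 100·0 = 2079.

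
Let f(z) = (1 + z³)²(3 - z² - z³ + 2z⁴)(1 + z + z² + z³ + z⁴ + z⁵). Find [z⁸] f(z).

9

(1 + z³)² has coefficients 1,0,0,2,0,0,1 for degrees 0…6.
(3 - z² - z³ + 2z⁴) has coefficients 3,0,-1,-1,2,0,0,0,0 for degrees 0…8.
Finally multiplying by (1 + z + z² + z³ + z⁴ + z⁵), the product of all factors after the first has coefficients 3,3,2,1,3,3,0,0,1 for degrees 0…8.
[z⁸] = 1·1 + 2·3 + 1·2 = 9.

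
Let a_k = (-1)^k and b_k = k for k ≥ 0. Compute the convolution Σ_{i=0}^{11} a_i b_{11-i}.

6

The convolution is the t^11 coefficient of A(t)B(t).
Σ = 1·11 − 1·10 + 1·9 − 1·8 + 1·7 − 1·6 + 1·5 − 1·4 + 1·3 − 1·2 + 1·1 − 1·0 = 6.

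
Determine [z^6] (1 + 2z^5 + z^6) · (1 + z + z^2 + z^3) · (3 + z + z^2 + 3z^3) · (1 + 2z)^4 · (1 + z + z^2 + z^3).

1621

(1 + 2z^5 + z^6) has coefficients 1,0,0,0,0,2,1 for degrees 0…6.
(1 + z + z^2 + z^3) has coefficients 1,1,1,1,0,0,0 for degrees 0…6.
Multiplying by (3 + z + z^2 + 3z^3) gives running coefficients 3,4,5,8,5,4,3 for degrees 0…6.
Multiplying by (1 + 2z)^4 gives running coefficients 3,28,109,240,365,460,491 for degrees 0…6.
Finally multiplying by (1 + z + z^2 + z^3), the product of all factors after the first has coefficients 3,31,140,380,742,1174,1556 for degrees 0…6.
[z^6] = 1·1556 + 2·31 + 1·3 = 1621.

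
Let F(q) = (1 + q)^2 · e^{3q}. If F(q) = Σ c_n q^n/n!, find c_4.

The EGF product rule gives c_4 = Σ_{k_1+k_2=4} C(4; k_1,k_2) · ∏ g_i(k_i), where (1+q)^2 gives the falling factorial (2)_k; e^{3q} gives (3)^k.
g_1(k) for k = 0…4: 1, 2, 2, 0, 0.
g_2(k) for k = 0…4: 1, 3, 9, 27, 81.
c_4 = Σ_k C(4,k)·g_1(k)·g_2(4−k) = 1·1·81 + 4·2·27 + 6·2·9 = 81 + 216 + 108 = 405.

405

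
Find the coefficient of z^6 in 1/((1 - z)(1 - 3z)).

Partial fractions give a closed form: a_n = (-1/2)·1^n + (3/2)·3^n.
At n = 6: a_6 = 1093.

1093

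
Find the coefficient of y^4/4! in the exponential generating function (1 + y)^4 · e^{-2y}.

The EGF product rule gives c_4 = Σ_{k_1+k_2=4} C(4; k_1,k_2) · ∏ g_i(k_i), where (1+y)^4 gives the falling factorial (4)_k; e^{-2y} gives (-2)^k.
g_1(k) for k = 0…4: 1, 4, 12, 24, 24.
g_2(k) for k = 0…4: 1, -2, 4, -8, 16.
c_4 = Σ_k C(4,k)·g_1(k)·g_2(4−k) = 1·1·16 + 4·4·(-8) + 6·12·4 + 4·24·(-2) + 1·24·1 = 16 − 128 + 288 − 192 + 24 = 8.

8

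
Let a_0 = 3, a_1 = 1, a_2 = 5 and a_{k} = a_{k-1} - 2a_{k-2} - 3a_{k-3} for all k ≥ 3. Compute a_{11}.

-831

The ordinary generating function has denominator 1 - y + 2y^2 + 3y^3.
Iterating the recurrence: a_0,…,a_{11} = 3, 1, 5, -6, -19, -22, 34, 135, 133, -239, -910, -831.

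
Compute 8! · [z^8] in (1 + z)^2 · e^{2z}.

5888

The EGF product rule gives c_8 = Σ_{k_1+k_2=8} C(8; k_1,k_2) · ∏ g_i(k_i), where (1+z)^2 gives the falling factorial (2)_k; e^{2z} gives (2)^k.
g_1(k) for k = 0…8: 1, 2, 2, 0, 0, 0, 0, 0, 0.
g_2(k) for k = 0…8: 1, 2, 4, 8, 16, 32, 64, 128, 256.
c_8 = Σ_k C(8,k)·g_1(k)·g_2(8−k) = 1·1·256 + 8·2·128 + 28·2·64 = 256 + 2048 + 3584 = 5888.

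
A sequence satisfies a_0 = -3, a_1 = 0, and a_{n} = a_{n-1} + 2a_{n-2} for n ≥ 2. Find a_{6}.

The ordinary generating function has denominator 1 - y - 2y^2.
Iterating the recurrence: a_0,…,a_{6} = -3, 0, -6, -6, -18, -30, -66.

-66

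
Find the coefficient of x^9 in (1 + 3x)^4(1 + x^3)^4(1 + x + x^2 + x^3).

1810

(1 + 3x)^4 has coefficients 1,12,54,108,81 for degrees 0…4.
(1 + x^3)^4 has coefficients 1,0,0,4,0,0,6,0,0,4 for degrees 0…9.
Finally multiplying by (1 + x + x^2 + x^3), the product of all factors after the first has coefficients 1,1,1,5,4,4,10,6,6,10 for degrees 0…9.
[x^9] = 1·10 + 12·6 + 54·6 + 108·10 + 81·4 = 1810.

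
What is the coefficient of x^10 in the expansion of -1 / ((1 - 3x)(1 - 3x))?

The denominator gives the recurrence a_n = 6a_(n−1) − 9a_(n−2) for n ≥ 2; the numerator fixes a_0 = -1, a_1 = -6.
Iterating: -1, -6, -27, -108, -405, -1458, -5103, -17496, -59049, -196830, -649539, so a_10 = -649539.

-649539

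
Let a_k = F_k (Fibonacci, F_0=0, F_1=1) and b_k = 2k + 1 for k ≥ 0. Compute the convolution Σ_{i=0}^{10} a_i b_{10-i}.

Write out a_i and b_{10-i} for i = 0,…,10 and sum the products.
Σ = 0·21 + 1·19 + 1·17 + 2·15 + 3·13 + 5·11 + 8·9 + 13·7 + 21·5 + 34·3 + 55·1 = 585.

585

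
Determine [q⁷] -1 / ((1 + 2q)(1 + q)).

255

The denominator gives the recurrence a_n = −3a_(n−1) − 2a_(n−2) for n ≥ 2; the numerator fixes a_0 = -1, a_1 = 3.
Iterating: -1, 3, -7, 15, -31, 63, -127, 255, so a_7 = 255.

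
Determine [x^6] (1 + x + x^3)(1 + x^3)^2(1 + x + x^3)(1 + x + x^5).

(1 + x + x^3) has coefficients 1,1,0,1 for degrees 0…3.
(1 + x^3)^2 has coefficients 1,0,0,2,0,0,1 for degrees 0…6.
Multiplying by (1 + x + x^3) gives running coefficients 1,1,0,3,2,0,3 for degrees 0…6.
Finally multiplying by (1 + x + x^5), the product of all factors after the first has coefficients 1,2,1,3,5,3,4 for degrees 0…6.
[x^6] = 1·4 + 1·3 + 1·3 = 10.

10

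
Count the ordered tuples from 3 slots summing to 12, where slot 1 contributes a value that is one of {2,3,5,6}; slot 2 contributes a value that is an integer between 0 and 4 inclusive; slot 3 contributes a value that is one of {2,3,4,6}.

9

The generating function for the choices is (y^2 + y^3 + y^5 + y^6)·(1 + y + y^2 + y^3 + y^4)·(y^2 + y^3 + y^4 + y^6); the count is [y^12].
(y^2 + y^3 + y^5 + y^6) has coefficients 0,0,1,1,0,1,1 for degrees 0…6.
(1 + y + y^2 + y^3 + y^4) has coefficients 1,1,1,1,1,0,0,0,0,0,0,0,0 for degrees 0…12.
Finally multiplying by (y^2 + y^3 + y^4 + y^6), the product of all factors after the first has coefficients 0,0,1,2,3,3,4,3,2,1,1,0,0 for degrees 0…12.
[y^12] = 1·1 + 1·1 + 1·3 + 1·4 = 9.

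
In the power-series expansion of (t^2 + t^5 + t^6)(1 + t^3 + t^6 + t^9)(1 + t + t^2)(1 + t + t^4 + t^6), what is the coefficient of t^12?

12

(t^2 + t^5 + t^6) has coefficients 0,0,1,0,0,1,1 for degrees 0…6.
(1 + t^3 + t^6 + t^9) has coefficients 1,0,0,1,0,0,1,0,0,1,0,0,0 for degrees 0…12.
Multiplying by (1 + t + t^2) gives running coefficients 1,1,1,1,1,1,1,1,1,1,1,1,0 for degrees 0…12.
Finally multiplying by (1 + t + t^4 + t^6), the product of all factors after the first has coefficients 1,2,2,2,3,3,4,4,4,4,4,4,3 for degrees 0…12.
[t^12] = 1·4 + 1·4 + 1·4 = 12.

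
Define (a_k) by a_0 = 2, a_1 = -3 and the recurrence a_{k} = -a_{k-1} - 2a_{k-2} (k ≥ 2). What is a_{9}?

The ordinary generating function has denominator 1 + y + 2y^2.
Iterating the recurrence: a_0,…,a_{9} = 2, -3, -1, 7, -5, -9, 19, -1, -37, 39.

39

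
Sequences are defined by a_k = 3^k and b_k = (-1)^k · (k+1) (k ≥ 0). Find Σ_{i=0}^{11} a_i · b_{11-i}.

99642

This is [x^11] in the product of the two ordinary generating functions.
Σ = 1·(-12) + 3·11 + 9·(-10) + 27·9 + 81·(-8) + 243·7 + 729·(-6) + 2187·5 + 6561·(-4) + 19683·3 + 59049·(-2) + 177147·1 = 99642.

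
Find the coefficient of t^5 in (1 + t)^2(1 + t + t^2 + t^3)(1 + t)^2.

11

(1 + t)^2 has coefficients 1,2,1 for degrees 0…2.
(1 + t + t^2 + t^3) has coefficients 1,1,1,1,0,0 for degrees 0…5.
Finally multiplying by (1 + t)^2, the product of all factors after the first has coefficients 1,3,4,4,3,1 for degrees 0…5.
[t^5] = 1·1 + 2·3 + 1·4 = 11.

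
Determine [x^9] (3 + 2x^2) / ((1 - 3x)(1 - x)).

The denominator gives the recurrence a_n = 4a_(n−1) − 3a_(n−2) for n ≥ 3; the numerator fixes a_0 = 3, a_1 = 12, a_2 = 41.
Iterating: 3, 12, 41, 128, 389, 1172, 3521, 10568, 31709, 95132, so a_9 = 95132.

95132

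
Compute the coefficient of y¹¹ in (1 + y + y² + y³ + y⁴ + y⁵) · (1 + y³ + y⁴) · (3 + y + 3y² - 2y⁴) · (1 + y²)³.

69

(1 + y + y² + y³ + y⁴ + y⁵) has coefficients 1,1,1,1,1,1 for degrees 0…5.
(1 + y³ + y⁴) has coefficients 1,0,0,1,1,0,0,0,0,0,0,0 for degrees 0…11.
Multiplying by (3 + y + 3y² - 2y⁴) gives running coefficients 3,1,3,3,2,4,3,-2,-2,0,0,0 for degrees 0…11.
Finally multiplying by (1 + y²)³, the product of all factors after the first has coefficients 3,1,12,6,20,16,21,20,16,9,5,-2 for degrees 0…11.
[y¹¹] = 1·(-2) + 1·5 + 1·9 + 1·16 + 1·20 + 1·21 = 69.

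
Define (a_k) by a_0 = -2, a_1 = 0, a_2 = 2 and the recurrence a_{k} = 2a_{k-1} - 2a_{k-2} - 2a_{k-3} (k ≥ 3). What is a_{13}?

The ordinary generating function has denominator 1 - 2z + 2z^2 + 2z^3.
Iterating the recurrence: a_0,…,a_{13} = -2, 0, 2, 8, 12, 4, -32, -96, -136, -16, 432, 1168, 1504, -192.

-192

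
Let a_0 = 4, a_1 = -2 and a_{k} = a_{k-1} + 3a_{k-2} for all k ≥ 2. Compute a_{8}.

730

The ordinary generating function has denominator 1 - z - 3z^2.
Iterating the recurrence: a_0,…,a_{8} = 4, -2, 10, 4, 34, 46, 148, 286, 730.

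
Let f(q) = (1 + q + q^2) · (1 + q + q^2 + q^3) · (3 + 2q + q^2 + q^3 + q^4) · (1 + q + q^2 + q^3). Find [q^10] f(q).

(1 + q + q^2) has coefficients 1,1,1 for degrees 0…2.
(1 + q + q^2 + q^3) has coefficients 1,1,1,1,0,0,0,0,0,0,0 for degrees 0…10.
Multiplying by (3 + 2q + q^2 + q^3 + q^4) gives running coefficients 3,5,6,7,5,3,2,1,0,0,0 for degrees 0…10.
Finally multiplying by (1 + q + q^2 + q^3), the product of all factors after the first has coefficients 3,8,14,21,23,21,17,11,6,3,1 for degrees 0…10.
[q^10] = 1·1 + 1·3 + 1·6 = 10.

10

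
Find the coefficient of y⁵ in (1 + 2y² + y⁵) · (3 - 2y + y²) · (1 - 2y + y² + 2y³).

(1 + 2y² + y⁵) has coefficients 1,0,2,0,0,1 for degrees 0…5.
(3 - 2y + y²) has coefficients 3,-2,1,0,0,0 for degrees 0…5.
Finally multiplying by (1 - 2y + y² + 2y³), the product of all factors after the first has coefficients 3,-8,8,2,-3,2 for degrees 0…5.
[y⁵] = 1·2 + 2·2 + 1·3 = 9.

9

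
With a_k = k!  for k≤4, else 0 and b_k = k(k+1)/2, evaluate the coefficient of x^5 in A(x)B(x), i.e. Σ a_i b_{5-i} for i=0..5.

79

The convolution is the x^5 coefficient of A(x)B(x).
Σ = 1·15 + 1·10 + 2·6 + 6·3 + 24·1 + 0·0 = 79.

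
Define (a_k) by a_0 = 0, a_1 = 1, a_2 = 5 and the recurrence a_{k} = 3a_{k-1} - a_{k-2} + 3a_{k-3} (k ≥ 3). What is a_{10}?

29525

The ordinary generating function has denominator 1 - 3z + z^2 - 3z^3.
Iterating the recurrence: a_0,…,a_{10} = 0, 1, 5, 14, 40, 121, 365, 1094, 3280, 9841, 29525.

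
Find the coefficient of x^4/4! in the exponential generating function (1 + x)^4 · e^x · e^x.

648

The EGF product rule gives c_4 = Σ_{k_1+k_2+k_3=4} C(4; k_1,k_2,k_3) · ∏ g_i(k_i), where (1+x)^4 gives the falling factorial (4)_k; e^x gives (1)^k; e^x gives (1)^k.
g_1(k) for k = 0…4: 1, 4, 12, 24, 24.
g_2(k) for k = 0…4: 1, 1, 1, 1, 1.
g_3(k) for k = 0…4: 1, 1, 1, 1, 1.
First combine the last two factors: h(k) = Σ_j C(k,j)·g_2(j)·g_3(k−j) for k = 0…4: 1, 2, 4, 8, 16.
c_4 = Σ_k C(4,k)·g_1(k)·h(4−k) = 1·1·16 + 4·4·8 + 6·12·4 + 4·24·2 + 1·24·1 = 16 + 128 + 288 + 192 + 24 = 648.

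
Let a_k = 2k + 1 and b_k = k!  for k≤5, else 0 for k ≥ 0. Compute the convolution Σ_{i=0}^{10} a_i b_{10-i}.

1796

Write out a_i and b_{10-i} for i = 0,…,10 and sum the products.
Σ = 1·0 + 3·0 + 5·0 + 7·0 + 9·0 + 11·120 + 13·24 + 15·6 + 17·2 + 19·1 + 21·1 = 1796.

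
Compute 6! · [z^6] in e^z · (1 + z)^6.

The EGF product rule gives c_6 = Σ_{k_1+k_2=6} C(6; k_1,k_2) · ∏ g_i(k_i), where e^z gives (1)^k; (1+z)^6 gives the falling factorial (6)_k.
g_1(k) for k = 0…6: 1, 1, 1, 1, 1, 1, 1.
g_2(k) for k = 0…6: 1, 6, 30, 120, 360, 720, 720.
c_6 = Σ_k C(6,k)·g_1(k)·g_2(6−k) = 1·1·720 + 6·1·720 + 15·1·360 + 20·1·120 + 15·1·30 + 6·1·6 + 1·1·1 = 720 + 4320 + 5400 + 2400 + 450 + 36 + 1 = 13327.

13327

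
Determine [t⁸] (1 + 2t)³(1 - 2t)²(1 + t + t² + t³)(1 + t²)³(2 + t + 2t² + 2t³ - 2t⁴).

(1 + 2t)³ has coefficients 1,6,12,8 for degrees 0…3.
(1 - 2t)² has coefficients 1,-4,4,0,0,0,0,0,0 for degrees 0…8.
Multiplying by (1 + t + t² + t³) gives running coefficients 1,-3,1,1,0,4,0,0,0 for degrees 0…8.
Multiplying by (1 + t²)³ gives running coefficients 1,-3,4,-8,6,-2,4,12,1 for degrees 0…8.
Finally multiplying by (2 + t + 2t² + 2t³ - 2t⁴), the product of all factors after the first has coefficients 2,-5,7,-16,4,0,-6,52,6 for degrees 0…8.
[t⁸] = 1·6 + 6·52 + 12·(-6) + 8·0 = 246.

246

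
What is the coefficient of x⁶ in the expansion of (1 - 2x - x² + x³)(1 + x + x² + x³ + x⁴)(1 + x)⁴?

(1 - 2x - x² + x³) has coefficients 1,-2,-1,1 for degrees 0…3.
(1 + x + x² + x³ + x⁴) has coefficients 1,1,1,1,1,0,0 for degrees 0…6.
Finally multiplying by (1 + x)⁴, the product of all factors after the first has coefficients 1,5,11,15,16,15,11 for degrees 0…6.
[x⁶] = 1·11 − 2·15 − 1·16 + 1·15 = -20.

-20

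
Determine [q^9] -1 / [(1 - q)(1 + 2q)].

341

Partial fractions give a closed form: a_n = (-1/3)·1^n + (-2/3)·(-2)^n.
At n = 9: a_9 = 341.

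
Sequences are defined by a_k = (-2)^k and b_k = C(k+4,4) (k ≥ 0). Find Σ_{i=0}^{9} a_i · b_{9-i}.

229

This is [x^9] in the product of the two ordinary generating functions.
Σ = 1·715 − 2·495 + 4·330 − 8·210 + 16·126 − 32·70 + 64·35 − 128·15 + 256·5 − 512·1 = 229.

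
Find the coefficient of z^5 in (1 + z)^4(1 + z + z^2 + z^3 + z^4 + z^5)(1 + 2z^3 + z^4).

43

(1 + z)^4 has coefficients 1,4,6,4,1 for degrees 0…4.
(1 + z + z^2 + z^3 + z^4 + z^5) has coefficients 1,1,1,1,1,1 for degrees 0…5.
Finally multiplying by (1 + 2z^3 + z^4), the product of all factors after the first has coefficients 1,1,1,3,4,4 for degrees 0…5.
[z^5] = 1·4 + 4·4 + 6·3 + 4·1 + 1·1 = 43.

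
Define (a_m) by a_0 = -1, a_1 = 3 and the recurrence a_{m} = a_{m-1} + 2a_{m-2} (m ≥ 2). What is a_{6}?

41

The ordinary generating function has denominator 1 - t - 2t^2.
Iterating the recurrence: a_0,…,a_{6} = -1, 3, 1, 7, 9, 23, 41.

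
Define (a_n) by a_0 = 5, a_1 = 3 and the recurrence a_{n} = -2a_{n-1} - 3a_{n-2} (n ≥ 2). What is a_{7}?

-111

The ordinary generating function has denominator 1 + 2t + 3t^2.
Iterating the recurrence: a_0,…,a_{7} = 5, 3, -21, 33, -3, -93, 195, -111.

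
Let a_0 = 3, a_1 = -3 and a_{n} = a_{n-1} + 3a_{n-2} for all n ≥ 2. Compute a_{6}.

The ordinary generating function has denominator 1 - q - 3q^2.
Iterating the recurrence: a_0,…,a_{6} = 3, -3, 6, -3, 15, 6, 51.

51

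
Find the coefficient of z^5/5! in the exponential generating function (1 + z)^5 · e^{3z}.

14988

The EGF product rule gives c_5 = Σ_{k_1+k_2=5} C(5; k_1,k_2) · ∏ g_i(k_i), where (1+z)^5 gives the falling factorial (5)_k; e^{3z} gives (3)^k.
g_1(k) for k = 0…5: 1, 5, 20, 60, 120, 120.
g_2(k) for k = 0…5: 1, 3, 9, 27, 81, 243.
c_5 = Σ_k C(5,k)·g_1(k)·g_2(5−k) = 1·1·243 + 5·5·81 + 10·20·27 + 10·60·9 + 5·120·3 + 1·120·1 = 243 + 2025 + 5400 + 5400 + 1800 + 120 = 14988.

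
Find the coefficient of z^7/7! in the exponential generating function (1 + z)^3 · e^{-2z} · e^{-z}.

The EGF product rule gives c_7 = Σ_{k_1+k_2+k_3=7} C(7; k_1,k_2,k_3) · ∏ g_i(k_i), where (1+z)^3 gives the falling factorial (3)_k; e^{-2z} gives (-2)^k; e^{-z} gives (-1)^k.
g_1(k) for k = 0…7: 1, 3, 6, 6, 0, 0, 0, 0.
g_2(k) for k = 0…7: 1, -2, 4, -8, 16, -32, 64, -128.
g_3(k) for k = 0…7: 1, -1, 1, -1, 1, -1, 1, -1.
First combine the last two factors: h(k) = Σ_j C(k,j)·g_2(j)·g_3(k−j) for k = 0…7: 1, -3, 9, -27, 81, -243, 729, -2187.
c_7 = Σ_k C(7,k)·g_1(k)·h(7−k) = 1·1·(-2187) + 7·3·729 + 21·6·(-243) + 35·6·81 = −2187 + 15309 − 30618 + 17010 = -486.

-486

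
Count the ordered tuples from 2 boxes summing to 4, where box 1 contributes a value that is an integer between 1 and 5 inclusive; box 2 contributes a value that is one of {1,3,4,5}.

2

The generating function for the choices is (z + z^2 + z^3 + z^4 + z^5)·(z + z^3 + z^4 + z^5); the count is [z^4].
(z + z^2 + z^3 + z^4 + z^5) has coefficients 0,1,1,1,1 for degrees 0…4.
(z + z^3 + z^4 + z^5) has coefficients 0,1,0,1,1 for degrees 0…4.
[z^4] = 1·1 + 1·0 + 1·1 + 1·0 = 2.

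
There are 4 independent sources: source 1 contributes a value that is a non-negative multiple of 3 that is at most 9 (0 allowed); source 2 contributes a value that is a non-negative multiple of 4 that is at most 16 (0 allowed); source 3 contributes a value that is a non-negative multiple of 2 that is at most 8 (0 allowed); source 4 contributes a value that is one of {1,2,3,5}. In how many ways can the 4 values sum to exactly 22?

The generating function for the choices is (1 + x^3 + x^6 + x^9)·(1 + x^4 + x^8 + x^12 + x^16)·(1 + x^2 + x^4 + x^6 + x^8)·(x + x^2 + x^3 + x^5); the count is [x^22].
(1 + x^3 + x^6 + x^9) has coefficients 1,0,0,1,0,0,1,0,0,1 for degrees 0…9.
(1 + x^4 + x^8 + x^12 + x^16) has coefficients 1,0,0,0,1,0,0,0,1,0,0,0,1,0,0,0,1,0,0,0,0,0,0 for degrees 0…22.
Multiplying by (1 + x^2 + x^4 + x^6 + x^8) gives running coefficients 1,0,1,0,2,0,2,0,3,0,2,0,3,0,2,0,3,0,2,0,2,0,1 for degrees 0…22.
Finally multiplying by (x + x^2 + x^3 + x^5), the product of all factors after the first has coefficients 0,1,1,2,1,4,2,5,2,7,3,7,2,8,3,7,2,8,3,7,2,7,2 for degrees 0…22.
[x^22] = 1·2 + 1·7 + 1·2 + 1·8 = 19.

19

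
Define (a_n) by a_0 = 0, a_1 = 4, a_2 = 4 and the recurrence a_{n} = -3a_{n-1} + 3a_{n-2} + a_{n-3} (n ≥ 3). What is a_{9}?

The ordinary generating function has denominator 1 + 3t - 3t^2 - t^3.
Iterating the recurrence: a_0,…,a_{9} = 0, 4, 4, 0, 16, -44, 180, -656, 2464, -9180.

-9180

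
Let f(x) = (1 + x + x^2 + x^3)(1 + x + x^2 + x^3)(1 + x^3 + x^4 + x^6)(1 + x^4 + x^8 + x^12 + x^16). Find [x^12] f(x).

16

(1 + x + x^2 + x^3) has coefficients 1,1,1,1 for degrees 0…3.
(1 + x + x^2 + x^3) has coefficients 1,1,1,1,0,0,0,0,0,0,0,0,0 for degrees 0…12.
Multiplying by (1 + x^3 + x^4 + x^6) gives running coefficients 1,1,1,2,2,2,3,2,1,1,0,0,0 for degrees 0…12.
Finally multiplying by (1 + x^4 + x^8 + x^12 + x^16), the product of all factors after the first has coefficients 1,1,1,2,3,3,4,4,4,4,4,4,4 for degrees 0…12.
[x^12] = 1·4 + 1·4 + 1·4 + 1·4 = 16.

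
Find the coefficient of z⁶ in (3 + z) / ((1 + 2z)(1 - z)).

108

The denominator gives the recurrence a_n = −a_(n−1) + 2a_(n−2) for n ≥ 2; the numerator fixes a_0 = 3, a_1 = -2.
Iterating: 3, -2, 8, -12, 28, -52, 108, so a_6 = 108.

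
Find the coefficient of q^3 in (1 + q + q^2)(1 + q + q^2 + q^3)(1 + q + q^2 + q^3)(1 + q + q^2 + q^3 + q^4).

(1 + q + q^2) has coefficients 1,1,1 for degrees 0…2.
(1 + q + q^2 + q^3) has coefficients 1,1,1,1 for degrees 0…3.
Multiplying by (1 + q + q^2 + q^3) gives running coefficients 1,2,3,4 for degrees 0…3.
Finally multiplying by (1 + q + q^2 + q^3 + q^4), the product of all factors after the first has coefficients 1,3,6,10 for degrees 0…3.
[q^3] = 1·10 + 1·6 + 1·3 = 19.

19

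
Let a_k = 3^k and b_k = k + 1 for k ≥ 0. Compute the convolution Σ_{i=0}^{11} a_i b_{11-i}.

398574

Write out a_i and b_{11-i} for i = 0,…,11 and sum the products.
Σ = 1·12 + 3·11 + 9·10 + 27·9 + 81·8 + 243·7 + 729·6 + 2187·5 + 6561·4 + 19683·3 + 59049·2 + 177147·1 = 398574.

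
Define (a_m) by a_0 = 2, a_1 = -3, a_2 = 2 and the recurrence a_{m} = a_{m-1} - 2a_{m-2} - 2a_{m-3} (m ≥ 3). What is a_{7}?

-26

The ordinary generating function has denominator 1 - z + 2z^2 + 2z^3.
Iterating the recurrence: a_0,…,a_{7} = 2, -3, 2, 4, 6, -6, -26, -26.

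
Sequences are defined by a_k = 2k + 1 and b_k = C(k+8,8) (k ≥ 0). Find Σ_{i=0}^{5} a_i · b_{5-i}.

4004

The convolution is the t^5 coefficient of A(t)B(t).
Σ = 1·1287 + 3·495 + 5·165 + 7·45 + 9·9 + 11·1 = 4004.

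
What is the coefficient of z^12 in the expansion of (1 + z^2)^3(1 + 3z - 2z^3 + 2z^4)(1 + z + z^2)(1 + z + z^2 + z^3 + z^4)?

(1 + z^2)^3 has coefficients 1,0,3,0,3,0,1 for degrees 0…6.
(1 + 3z - 2z^3 + 2z^4) has coefficients 1,3,0,-2,2,0,0,0,0,0,0,0,0 for degrees 0…12.
Multiplying by (1 + z + z^2) gives running coefficients 1,4,4,1,0,0,2,0,0,0,0,0,0 for degrees 0…12.
Finally multiplying by (1 + z + z^2 + z^3 + z^4), the product of all factors after the first has coefficients 1,5,9,10,10,9,7,3,2,2,2,0,0 for degrees 0…12.
[z^12] = 1·0 + 3·2 + 3·2 + 1·7 = 19.

19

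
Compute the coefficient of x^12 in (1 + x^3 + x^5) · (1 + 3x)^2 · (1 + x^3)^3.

(1 + x^3 + x^5) has coefficients 1,0,0,1,0,1 for degrees 0…5.
(1 + 3x)^2 has coefficients 1,6,9,0,0,0,0,0,0,0,0,0,0 for degrees 0…12.
Finally multiplying by (1 + x^3)^3, the product of all factors after the first has coefficients 1,6,9,3,18,27,3,18,27,1,6,9,0 for degrees 0…12.
[x^12] = 1·0 + 1·1 + 1·18 = 19.

19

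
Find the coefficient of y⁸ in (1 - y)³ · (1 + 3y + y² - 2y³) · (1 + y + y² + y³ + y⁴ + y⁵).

4

(1 - y)³ has coefficients 1,-3,3,-1 for degrees 0…3.
(1 + 3y + y² - 2y³) has coefficients 1,3,1,-2,0,0,0,0,0 for degrees 0…8.
Finally multiplying by (1 + y + y² + y³ + y⁴ + y⁵), the product of all factors after the first has coefficients 1,4,5,3,3,3,2,-1,-2 for degrees 0…8.
[y⁸] = 1·(-2) − 3·(-1) + 3·2 − 1·3 = 4.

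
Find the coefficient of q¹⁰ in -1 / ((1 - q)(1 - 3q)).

-88573

Partial fractions give a closed form: a_n = (1/2)·1^n + (-3/2)·3^n.
At n = 10: a_10 = -88573.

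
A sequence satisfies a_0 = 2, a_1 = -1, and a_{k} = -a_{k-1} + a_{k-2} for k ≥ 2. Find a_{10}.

The ordinary generating function has denominator 1 + x - x^2.
Iterating the recurrence: a_0,…,a_{10} = 2, -1, 3, -4, 7, -11, 18, -29, 47, -76, 123.

123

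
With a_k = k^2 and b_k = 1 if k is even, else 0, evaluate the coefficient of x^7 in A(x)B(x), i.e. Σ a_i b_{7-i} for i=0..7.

84

This is [x^7] in the product of the two ordinary generating functions.
Σ = 0·0 + 1·1 + 4·0 + 9·1 + 16·0 + 25·1 + 36·0 + 49·1 = 84.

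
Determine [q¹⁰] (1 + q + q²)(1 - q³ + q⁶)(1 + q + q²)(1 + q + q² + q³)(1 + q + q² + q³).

8

(1 + q + q²) has coefficients 1,1,1 for degrees 0…2.
(1 - q³ + q⁶) has coefficients 1,0,0,-1,0,0,1,0,0,0,0 for degrees 0…10.
Multiplying by (1 + q + q²) gives running coefficients 1,1,1,-1,-1,-1,1,1,1,0,0 for degrees 0…10.
Multiplying by (1 + q + q² + q³) gives running coefficients 1,2,3,2,0,-2,-2,0,2,3,2 for degrees 0…10.
Finally multiplying by (1 + q + q² + q³), the product of all factors after the first has coefficients 1,3,6,8,7,3,-2,-4,-2,3,7 for degrees 0…10.
[q¹⁰] = 1·7 + 1·3 + 1·(-2) = 8.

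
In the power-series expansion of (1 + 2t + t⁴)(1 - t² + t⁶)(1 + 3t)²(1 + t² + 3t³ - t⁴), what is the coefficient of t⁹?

(1 + 2t + t⁴) has coefficients 1,2,0,0,1 for degrees 0…4.
(1 - t² + t⁶) has coefficients 1,0,-1,0,0,0,1,0,0,0 for degrees 0…9.
Multiplying by (1 + 3t)² gives running coefficients 1,6,8,-6,-9,0,1,6,9,0 for degrees 0…9.
Finally multiplying by (1 + t² + 3t³ - t⁴), the product of all factors after the first has coefficients 1,6,9,3,16,12,-34,-15,19,9 for degrees 0…9.
[t⁹] = 1·9 + 2·19 + 1·12 = 59.

59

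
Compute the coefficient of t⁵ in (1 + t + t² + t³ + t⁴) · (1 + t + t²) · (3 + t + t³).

(1 + t + t² + t³ + t⁴) has coefficients 1,1,1,1,1 for degrees 0…4.
(1 + t + t²) has coefficients 1,1,1,0,0,0 for degrees 0…5.
Finally multiplying by (3 + t + t³), the product of all factors after the first has coefficients 3,4,4,2,1,1 for degrees 0…5.
[t⁵] = 1·1 + 1·1 + 1·2 + 1·4 + 1·4 = 12.

12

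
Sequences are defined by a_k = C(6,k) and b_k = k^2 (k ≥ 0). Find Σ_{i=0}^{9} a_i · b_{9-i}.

This is [x^9] in the product of the two ordinary generating functions.
Σ = 1·81 + 6·64 + 15·49 + 20·36 + 15·25 + 6·16 + 1·9 + 0·4 + 0·1 + 0·0 = 2400.

2400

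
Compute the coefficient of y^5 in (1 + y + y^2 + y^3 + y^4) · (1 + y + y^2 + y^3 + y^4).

(1 + y + y^2 + y^3 + y^4) has coefficients 1,1,1,1,1 for degrees 0…4.
(1 + y + y^2 + y^3 + y^4) has coefficients 1,1,1,1,1,0 for degrees 0…5.
[y^5] = 1·0 + 1·1 + 1·1 + 1·1 + 1·1 = 4.

4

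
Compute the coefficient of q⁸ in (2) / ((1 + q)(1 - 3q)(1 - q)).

14762

The denominator gives the recurrence a_n = 3a_(n−1) + a_(n−2) − 3a_(n−3) for n ≥ 3; the numerator fixes a_0 = 2, a_1 = 6, a_2 = 20.
Iterating: 2, 6, 20, 60, 182, 546, 1640, 4920, 14762, so a_8 = 14762.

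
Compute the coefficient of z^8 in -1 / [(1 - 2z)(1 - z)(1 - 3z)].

Partial fractions give a closed form: a_n = (4)·2^n + (-1/2)·1^n + (-9/2)·3^n.
At n = 8: a_8 = -28501.

-28501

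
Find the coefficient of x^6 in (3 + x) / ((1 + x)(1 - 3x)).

Partial fractions give a closed form: a_n = (1/2)·(-1)^n + (5/2)·3^n.
At n = 6: a_6 = 1823.

1823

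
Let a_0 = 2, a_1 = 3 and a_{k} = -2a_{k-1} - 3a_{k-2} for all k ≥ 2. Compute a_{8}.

The ordinary generating function has denominator 1 + 2y + 3y^2.
Iterating the recurrence: a_0,…,a_{8} = 2, 3, -12, 15, 6, -57, 96, -21, -246.

-246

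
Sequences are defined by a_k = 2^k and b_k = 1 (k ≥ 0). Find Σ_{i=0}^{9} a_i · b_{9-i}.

This is [x^9] in the product of the two ordinary generating functions.
Σ = 1·1 + 2·1 + 4·1 + 8·1 + 16·1 + 32·1 + 64·1 + 128·1 + 256·1 + 512·1 = 1023.

1023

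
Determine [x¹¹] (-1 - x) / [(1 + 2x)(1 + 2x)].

The denominator gives the recurrence a_n = −4a_(n−1) − 4a_(n−2) for n ≥ 2; the numerator fixes a_0 = -1, a_1 = 3.
Iterating: -1, 3, -8, 20, -48, 112, -256, 576, -1280, 2816, -6144, 13312, so a_11 = 13312.

13312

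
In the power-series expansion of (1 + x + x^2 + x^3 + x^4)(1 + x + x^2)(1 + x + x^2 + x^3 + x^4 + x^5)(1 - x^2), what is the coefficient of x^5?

5

(1 + x + x^2 + x^3 + x^4) has coefficients 1,1,1,1,1 for degrees 0…4.
(1 + x + x^2) has coefficients 1,1,1,0,0,0 for degrees 0…5.
Multiplying by (1 + x + x^2 + x^3 + x^4 + x^5) gives running coefficients 1,2,3,3,3,3 for degrees 0…5.
Finally multiplying by (1 - x^2), the product of all factors after the first has coefficients 1,2,2,1,0,0 for degrees 0…5.
[x^5] = 1·0 + 1·0 + 1·1 + 1·2 + 1·2 = 5.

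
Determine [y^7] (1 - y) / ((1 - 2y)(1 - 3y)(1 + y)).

3195

Partial fractions give a closed form: a_n = (-2/3)·2^n + (3/2)·3^n + (1/6)·(-1)^n.
At n = 7: a_7 = 3195.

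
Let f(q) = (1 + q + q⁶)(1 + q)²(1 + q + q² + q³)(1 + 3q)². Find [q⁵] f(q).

(1 + q + q⁶) has coefficients 1,1,0,0,0,0 for degrees 0…5.
(1 + q)² has coefficients 1,2,1,0,0,0 for degrees 0…5.
Multiplying by (1 + q + q² + q³) gives running coefficients 1,3,4,4,3,1 for degrees 0…5.
Finally multiplying by (1 + 3q)², the product of all factors after the first has coefficients 1,9,31,55,63,55 for degrees 0…5.
[q⁵] = 1·55 + 1·63 = 118.

118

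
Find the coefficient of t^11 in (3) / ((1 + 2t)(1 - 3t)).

Partial fractions give a closed form: a_n = (6/5)·(-2)^n + (9/5)·3^n.
At n = 11: a_11 = 316407.

316407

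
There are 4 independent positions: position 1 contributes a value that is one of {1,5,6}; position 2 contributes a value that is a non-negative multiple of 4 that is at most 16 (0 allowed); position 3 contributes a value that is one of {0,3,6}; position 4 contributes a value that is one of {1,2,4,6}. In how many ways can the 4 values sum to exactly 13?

9

The generating function for the choices is (y + y^5 + y^6)·(1 + y^4 + y^8 + y^12 + y^16)·(1 + y^3 + y^6)·(y + y^2 + y^4 + y^6); the count is [y^13].
(y + y^5 + y^6) has coefficients 0,1,0,0,0,1,1 for degrees 0…6.
(1 + y^4 + y^8 + y^12 + y^16) has coefficients 1,0,0,0,1,0,0,0,1,0,0,0,1,0 for degrees 0…13.
Multiplying by (1 + y^3 + y^6) gives running coefficients 1,0,0,1,1,0,1,1,1,0,1,1,1,0 for degrees 0…13.
Finally multiplying by (y + y^2 + y^4 + y^6), the product of all factors after the first has coefficients 0,1,1,0,2,2,2,2,3,3,3,2,4,3 for degrees 0…13.
[y^13] = 1·4 + 1·3 + 1·2 = 9.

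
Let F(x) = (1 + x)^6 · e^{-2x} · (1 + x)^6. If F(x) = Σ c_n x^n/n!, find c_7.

The EGF product rule gives c_7 = Σ_{k_1+k_2+k_3=7} C(7; k_1,k_2,k_3) · ∏ g_i(k_i), where (1+x)^6 gives the falling factorial (6)_k; e^{-2x} gives (-2)^k; (1+x)^6 gives the falling factorial (6)_k.
g_1(k) for k = 0…7: 1, 6, 30, 120, 360, 720, 720, 0.
g_2(k) for k = 0…7: 1, -2, 4, -8, 16, -32, 64, -128.
g_3(k) for k = 0…7: 1, 6, 30, 120, 360, 720, 720, 0.
First combine the last two factors: h(k) = Σ_j C(k,j)·g_2(j)·g_3(k−j) for k = 0…7: 1, 4, 10, 4, -56, -32, 592, -800.
c_7 = Σ_k C(7,k)·g_1(k)·h(7−k) = 1·1·(-800) + 7·6·592 + 21·30·(-32) + 35·120·(-56) + 35·360·4 + 21·720·10 + 7·720·4 = −800 + 24864 − 20160 − 235200 + 50400 + 151200 + 20160 = -9536.

-9536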